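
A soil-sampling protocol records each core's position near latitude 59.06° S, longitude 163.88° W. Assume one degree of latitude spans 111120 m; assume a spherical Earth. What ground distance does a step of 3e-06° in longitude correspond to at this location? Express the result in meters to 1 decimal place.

0.2 meters

3e-06° of longitude at 59.06° is 3e-06 × 111120 × cos 59.06° ≈ 3e-06 × 57131.3 = 0.171394 m.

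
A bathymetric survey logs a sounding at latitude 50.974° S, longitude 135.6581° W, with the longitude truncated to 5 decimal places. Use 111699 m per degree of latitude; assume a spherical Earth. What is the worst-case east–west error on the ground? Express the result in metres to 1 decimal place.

0.7 metres

Truncating at 5 decimal places can drop up to a full unit in the last place, so the longitude may be off by as much as 1e-05°.
One degree of longitude at 50.974° is 111699 × cos 50.974° ≈ 111699 × 0.6297 = 70333.8 m.
Maximum E–W displacement: 1e-05 × 70333.8 = 0.703338 m.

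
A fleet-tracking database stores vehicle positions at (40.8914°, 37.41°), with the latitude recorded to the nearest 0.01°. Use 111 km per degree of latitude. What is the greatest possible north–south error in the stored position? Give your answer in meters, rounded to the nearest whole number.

Rounding to 2 decimal places leaves the latitude within ±0.005° of the true value.
So the N–S error is at most 0.005 × 111000 = 555 m.

555 meters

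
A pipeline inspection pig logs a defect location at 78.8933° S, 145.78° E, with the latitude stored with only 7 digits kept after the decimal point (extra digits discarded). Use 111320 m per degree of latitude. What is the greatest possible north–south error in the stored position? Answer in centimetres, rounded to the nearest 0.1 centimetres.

Truncating at 7 decimal places can drop up to a full unit in the last place, so the latitude may be off by as much as 1e-07°.
North–south distance: 1e-07° × 111320 m/° = 0.011132 m.
That is 0.011132 m = 1.1132 cm.

1.1 centimetres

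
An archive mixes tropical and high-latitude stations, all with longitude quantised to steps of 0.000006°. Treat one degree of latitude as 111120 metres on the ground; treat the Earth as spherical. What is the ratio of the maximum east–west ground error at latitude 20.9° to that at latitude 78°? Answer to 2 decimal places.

With a 0.000006° grid the true value lies within half a step, ±0.000006°/2 = ±3e-06°, of the stored one.
At 20.9°: 3e-06° × 111120 × cos 20.9° = 3e-06 × 111120 × 0.9342 ≈ 0.31143 m.
Error at 78° = 3e-06° × 111120 × cos 78° ≈ 0.33336 × 0.2079 = 0.069309 m.
Ratio: 0.31143 / 0.069309 = cos 20.9° / cos 78° ≈ 4.4933.

4.49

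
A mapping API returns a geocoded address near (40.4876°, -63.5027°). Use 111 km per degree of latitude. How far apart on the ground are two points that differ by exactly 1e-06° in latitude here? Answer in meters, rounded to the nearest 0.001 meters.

Along a meridian 1e-06° is 1e-06 × 111000 = 0.111 m.

0.111 meters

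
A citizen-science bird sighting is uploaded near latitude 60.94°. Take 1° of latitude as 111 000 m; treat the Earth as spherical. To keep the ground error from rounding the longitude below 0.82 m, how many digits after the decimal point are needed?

At 60.94° one degree of longitude covers 111000 × cos 60.94° ≈ 111000 × 0.4857 ≈ 53915.5 m.
Rounding to N decimal places gives at most 0.5 × 10⁻ᴺ degrees of error, i.e. 0.5 × 10⁻ᴺ × 53915.5 m.
Setting 26957.8 × 10⁻ᴺ ≤ 0.82 gives 10ᴺ ≥ 3.288e+04, i.e. N ≥ 4.52.
At 4 places the error can reach 2.7 m, but 5 places keeps it to 0.27 m.

5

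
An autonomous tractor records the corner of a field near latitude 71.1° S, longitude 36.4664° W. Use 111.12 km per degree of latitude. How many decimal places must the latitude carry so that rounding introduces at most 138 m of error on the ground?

3

One degree of latitude covers 111120 m.
Rounding to N decimal places gives at most 0.5 × 10⁻ᴺ degrees of error, i.e. 0.5 × 10⁻ᴺ × 111120 m.
Setting 55560 × 10⁻ᴺ ≤ 138 gives 10ᴺ ≥ 402.6, i.e. N ≥ 2.60.
N = 2 would give 556 m (too coarse); N = 3 gives 55.6 m ≤ 138 m.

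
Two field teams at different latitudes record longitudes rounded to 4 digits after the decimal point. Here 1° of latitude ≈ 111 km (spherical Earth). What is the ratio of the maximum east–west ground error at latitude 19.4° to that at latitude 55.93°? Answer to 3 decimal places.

1.684

Rounding to 4 decimal places leaves the longitude within ±5e-05° of the true value.
At 19.4°: 5e-05° × 111000 × cos 19.4° = 5e-05 × 111000 × 0.9432 ≈ 5.2349 m.
Error at 55.93° = 5e-05° × 111000 × cos 55.93° ≈ 5.55 × 0.5602 = 3.1091 m.
The ratio reduces to cos 19.4° / cos 55.93° = 0.9432/0.5602 ≈ 1.6837.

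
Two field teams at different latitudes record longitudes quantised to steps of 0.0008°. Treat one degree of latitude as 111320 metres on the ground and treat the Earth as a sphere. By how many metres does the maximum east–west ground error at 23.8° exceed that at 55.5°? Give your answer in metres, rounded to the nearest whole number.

With a 0.0008° grid the true value lies within half a step, ±0.0008°/2 = ±0.0004°, of the stored one.
Error at 23.8° = 0.0004° × 111320 × cos 23.8° ≈ 44.528 × 0.9150 = 40.741 m.
At 55.5°: 0.0004° × 111320 × cos 55.5° = 0.0004 × 111320 × 0.5664 ≈ 25.221 m.
So the lower-latitude error exceeds the higher by 40.741 − 25.221 = 15.52 m.

16 metres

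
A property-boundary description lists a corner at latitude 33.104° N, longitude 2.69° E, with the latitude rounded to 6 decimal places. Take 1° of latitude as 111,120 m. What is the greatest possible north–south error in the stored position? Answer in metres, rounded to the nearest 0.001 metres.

Rounding to 6 decimal places leaves the latitude within ±5e-07° of the true value.
So the N–S error is at most 5e-07 × 111120 = 0.05556 m.

0.056 metres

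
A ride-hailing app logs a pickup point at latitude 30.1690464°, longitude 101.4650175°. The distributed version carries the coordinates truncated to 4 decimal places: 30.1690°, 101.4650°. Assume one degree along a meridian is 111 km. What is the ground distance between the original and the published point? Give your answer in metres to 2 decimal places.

5.42 metres

The latitude changed by +0.0000464° and the longitude by +0.0000175°.
North–south shift: 0.0000464 × 111000 = 5.1504 m.
East–west at this latitude: 0.0000175° × 111000 × cos 30.169° ≈ 0.0000175 × 95964.7 = 1.67938 m.
Hypotenuse of the two orthogonal shifts: √(5.1504² + 1.67938²) = 5.41728 m.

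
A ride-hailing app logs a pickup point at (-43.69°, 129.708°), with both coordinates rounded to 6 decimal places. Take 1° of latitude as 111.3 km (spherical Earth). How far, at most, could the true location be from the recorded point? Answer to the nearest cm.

Rounding to 6 decimal places leaves each coordinate within ±5e-07° of the true value.
North–south component: 5e-07° × 111300 = 0.05565 m.
East–west component at 43.69°: 5e-07° × 111300 × cos 43.69° ≈ 5e-07 × 80479.7 ≈ 0.0402398 m.
The two errors are perpendicular, so the maximum displacement is √(0.05565² + 0.0402398²) ≈ 0.0686744 m.
That is 0.0686744 m = 6.8674 cm.

7 cm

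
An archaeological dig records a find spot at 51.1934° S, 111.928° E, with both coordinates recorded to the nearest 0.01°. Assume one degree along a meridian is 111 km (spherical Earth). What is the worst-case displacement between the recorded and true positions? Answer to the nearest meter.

655 meters

Rounding to 2 decimal places leaves each coordinate within ±0.005° of the true value.
Latitude error → 0.005 × 111000 = 555 m along the meridian.
Longitude error → 0.005 × 111000 × cos 51.1934° = 0.005 × 111000 × 0.6267 ≈ 347.815 m.
Combining orthogonally: (555² + 347.815²)^½ ≈ 654.981 m.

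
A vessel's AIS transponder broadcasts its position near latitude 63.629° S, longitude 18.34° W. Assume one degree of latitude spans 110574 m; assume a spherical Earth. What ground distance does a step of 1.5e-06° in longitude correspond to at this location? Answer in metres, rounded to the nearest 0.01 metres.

0.07 metres

One degree of longitude here spans 110574 × cos 63.629° = 110574 × 0.4442 ≈ 49115 m; 1.5e-06° of that is 0.0736724 m.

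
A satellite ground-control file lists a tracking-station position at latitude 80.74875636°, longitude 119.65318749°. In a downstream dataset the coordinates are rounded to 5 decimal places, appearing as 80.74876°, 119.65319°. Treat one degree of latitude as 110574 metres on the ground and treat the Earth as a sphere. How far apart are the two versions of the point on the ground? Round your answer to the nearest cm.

40 cm

The latitude changed by -0.00000364° and the longitude by -0.00000251°.
N–S: -0.00000364° × 110574 m/° = -0.402489 m.
East–west at this latitude: -0.00000251° × 110574 × cos 80.7488° ≈ -0.00000251 × 17776.3 = -0.0446185 m.
Combined displacement = (0.402489² + 0.0446185²)^½ ≈ 0.404955 m.
That is 0.404955 m = 40.495 cm.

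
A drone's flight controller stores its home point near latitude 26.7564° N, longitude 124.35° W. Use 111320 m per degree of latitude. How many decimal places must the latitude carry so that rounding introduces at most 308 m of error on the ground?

3 decimal places

One degree of latitude covers 111320 m.
With N decimal places the half-ulp bound is 0.5·10⁻ᴺ°, or 0.5·10⁻ᴺ × 111320 m on the ground.
Need 0.5 × 111320 × 10⁻ᴺ ≤ 308 → 10⁻ᴺ ≤ 5.534e-03, so N ≥ 2.26.
N = 2 would give 557 m (too coarse); N = 3 gives 55.7 m ≤ 308 m.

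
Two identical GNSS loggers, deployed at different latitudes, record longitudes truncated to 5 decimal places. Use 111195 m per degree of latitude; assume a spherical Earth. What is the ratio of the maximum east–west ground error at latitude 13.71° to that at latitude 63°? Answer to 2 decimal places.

Truncating at 5 decimal places can drop up to a full unit in the last place, so the longitude may be off by as much as 1e-05°.
At 13.71°: 1e-05° × 111195 × cos 13.71° = 1e-05 × 111195 × 0.9715 ≈ 1.0803 m.
At 63°: 1e-05° × 111195 × cos 63° = 1e-05 × 111195 × 0.4540 ≈ 0.50481 m.
Ratio: 1.0803 / 0.50481 = cos 13.71° / cos 63° ≈ 2.1399.

2.14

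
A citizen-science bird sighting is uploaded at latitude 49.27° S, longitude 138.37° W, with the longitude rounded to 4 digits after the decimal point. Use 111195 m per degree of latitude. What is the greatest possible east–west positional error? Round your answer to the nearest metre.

Rounding to 4 decimal places leaves the longitude within ±5e-05° of the true value.
One degree of longitude at 49.27° is 111195 × cos 49.27° ≈ 111195 × 0.6525 = 72554.2 m.
East–west error: 5e-05° × 72554.2 m/° ≈ 3.62771 m.

4 metres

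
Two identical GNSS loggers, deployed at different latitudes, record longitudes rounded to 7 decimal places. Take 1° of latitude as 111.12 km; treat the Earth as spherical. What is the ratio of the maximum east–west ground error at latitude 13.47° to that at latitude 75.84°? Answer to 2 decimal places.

3.98

Rounding to 7 decimal places leaves the longitude within ±5e-08° of the true value.
Error at 13.47° = 5e-08° × 111120 × cos 13.47° ≈ 0.005556 × 0.9725 = 0.0054032 m.
Error at 75.84° = 5e-08° × 111120 × cos 75.84° ≈ 0.005556 × 0.2446 = 0.0013592 m.
Ratio: 0.0054032 / 0.0013592 = cos 13.47° / cos 75.84° ≈ 3.9754.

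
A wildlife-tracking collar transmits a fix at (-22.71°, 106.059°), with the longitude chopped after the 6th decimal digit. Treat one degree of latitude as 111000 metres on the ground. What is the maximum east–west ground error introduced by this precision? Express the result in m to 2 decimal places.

0.10 m

Truncating at 6 decimal places can drop up to a full unit in the last place, so the longitude may be off by as much as 1e-06°.
One degree of longitude at 22.71° is 111000 × cos 22.71° ≈ 111000 × 0.9225 = 102394 m.
So at most 1e-06° × 102394 ≈ 0.102394 m east–west.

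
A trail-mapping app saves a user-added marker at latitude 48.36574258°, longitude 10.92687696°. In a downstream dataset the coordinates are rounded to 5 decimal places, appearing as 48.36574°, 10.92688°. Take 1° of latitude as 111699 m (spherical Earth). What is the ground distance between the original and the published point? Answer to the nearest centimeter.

The latitude changed by +0.00000258° and the longitude by -0.00000304°.
N–S: 0.00000258° × 111699 m/° = 0.288183 m.
East–west at this latitude: -0.00000304° × 111699 × cos 48.3657° ≈ -0.00000304 × 74209.8 = -0.225598 m.
Distance: √(0.288183² + 0.225598²) ≈ 0.365984 m.
That is 0.365984 m = 36.598 cm.

37 centimeters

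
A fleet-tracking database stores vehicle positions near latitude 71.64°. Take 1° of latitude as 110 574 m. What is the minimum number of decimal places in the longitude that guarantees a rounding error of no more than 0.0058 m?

7

At 71.64° one degree of longitude covers 110574 × cos 71.64° ≈ 110574 × 0.3150 ≈ 34829.3 m.
With N decimal places the half-ulp bound is 0.5·10⁻ᴺ°, or 0.5·10⁻ᴺ × 34829.3 m on the ground.
Setting 17414.7 × 10⁻ᴺ ≤ 0.0058 gives 10ᴺ ≥ 3.003e+06, i.e. N ≥ 6.48.
At 6 places the error can reach 0.0174 m, but 7 places keeps it to 0.00174 m.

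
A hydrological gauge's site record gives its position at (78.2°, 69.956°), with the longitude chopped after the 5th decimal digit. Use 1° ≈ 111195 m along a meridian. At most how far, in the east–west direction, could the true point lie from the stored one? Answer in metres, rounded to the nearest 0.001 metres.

0.227 metres

Truncating at 5 decimal places can drop up to a full unit in the last place, so the longitude may be off by as much as 1e-05°.
One degree of longitude at 78.2° is 111195 × cos 78.2° ≈ 111195 × 0.2045 = 22738.9 m.
East–west error: 1e-05° × 22738.9 m/° ≈ 0.227389 m.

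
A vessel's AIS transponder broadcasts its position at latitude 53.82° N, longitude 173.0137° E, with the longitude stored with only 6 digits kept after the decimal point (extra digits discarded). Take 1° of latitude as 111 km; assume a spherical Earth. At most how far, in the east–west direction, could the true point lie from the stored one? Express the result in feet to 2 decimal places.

0.21 feet

Truncating at 6 decimal places can drop up to a full unit in the last place, so the longitude may be off by as much as 1e-06°.
One degree of longitude at 53.82° is 111000 × cos 53.82° ≈ 111000 × 0.5903 = 65526 m.
East–west error: 1e-06° × 65526 m/° ≈ 0.065526 m.
Converting: 0.065526 m × 3.2808 ft/m ≈ 0.21498 ft.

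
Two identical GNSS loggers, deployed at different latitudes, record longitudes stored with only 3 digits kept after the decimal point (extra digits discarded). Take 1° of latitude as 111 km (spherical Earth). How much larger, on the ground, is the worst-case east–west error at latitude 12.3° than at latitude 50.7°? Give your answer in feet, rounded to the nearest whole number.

Truncating at 3 decimal places can drop up to a full unit in the last place, so the longitude may be off by as much as 0.001°.
Error at 12.3° = 0.001° × 111000 × cos 12.3° ≈ 111 × 0.9770 = 108.45 m.
At 50.7°: 0.001° × 111000 × cos 50.7° = 0.001 × 111000 × 0.6334 ≈ 70.305 m.
Difference: 108.45 − 70.305 = 38.147 m.
Converting: 38.1468 m × 3.2808 ft/m ≈ 125.15 ft.

125 feet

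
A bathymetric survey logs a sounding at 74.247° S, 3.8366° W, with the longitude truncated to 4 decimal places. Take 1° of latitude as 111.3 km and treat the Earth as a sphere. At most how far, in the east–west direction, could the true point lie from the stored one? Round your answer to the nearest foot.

10 feet

Truncating at 4 decimal places can drop up to a full unit in the last place, so the longitude may be off by as much as 0.0001°.
Parallels shrink by cos φ, so at 74.247° a degree of longitude is 111300 × 0.2715 ≈ 30216.9 m.
East–west error: 0.0001° × 30216.9 m/° ≈ 3.02169 m.
Converting: 3.02169 m × 3.2808 ft/m ≈ 9.9137 ft.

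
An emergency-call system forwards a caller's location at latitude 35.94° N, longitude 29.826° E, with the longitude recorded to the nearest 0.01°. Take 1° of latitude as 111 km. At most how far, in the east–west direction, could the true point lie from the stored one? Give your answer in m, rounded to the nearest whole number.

Rounding to 2 decimal places leaves the longitude within ±0.005° of the true value.
At latitude 35.94° a degree of longitude spans 111000 m × cos 35.94° = 111000 × 0.8096 ≈ 89869.2 m.
East–west error: 0.005° × 89869.2 m/° ≈ 449.346 m.

449 m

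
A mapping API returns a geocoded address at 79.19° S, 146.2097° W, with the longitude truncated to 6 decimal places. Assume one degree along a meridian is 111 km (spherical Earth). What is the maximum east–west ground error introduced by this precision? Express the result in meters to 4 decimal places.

0.0208 meters

Truncating at 6 decimal places can drop up to a full unit in the last place, so the longitude may be off by as much as 1e-06°.
At latitude 79.19° a degree of longitude spans 111000 m × cos 79.19° = 111000 × 0.1876 ≈ 20818.4 m.
Maximum E–W displacement: 1e-06 × 20818.4 = 0.0208184 m.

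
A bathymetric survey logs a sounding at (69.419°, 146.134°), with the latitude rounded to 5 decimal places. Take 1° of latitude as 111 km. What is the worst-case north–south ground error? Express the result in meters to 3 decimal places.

Rounding to 5 decimal places leaves the latitude within ±5e-06° of the true value.
North–south distance: 5e-06° × 111000 m/° = 0.555 m.

0.555 meters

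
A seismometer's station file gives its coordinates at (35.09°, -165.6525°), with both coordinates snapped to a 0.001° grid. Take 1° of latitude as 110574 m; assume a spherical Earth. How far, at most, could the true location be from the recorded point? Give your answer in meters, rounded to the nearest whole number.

With a 0.001° grid the true value lies within half a step, ±0.001°/2 = ±0.0005°, of the stored one.
N–S: 0.0005° × 110574 m/° = 55.287 m.
Longitude error → 0.0005 × 110574 × cos 35.09° = 0.0005 × 110574 × 0.8183 ≈ 45.2386 m.
The two errors are perpendicular, so the maximum displacement is √(55.287² + 45.2386²) ≈ 71.4366 m.

71 meters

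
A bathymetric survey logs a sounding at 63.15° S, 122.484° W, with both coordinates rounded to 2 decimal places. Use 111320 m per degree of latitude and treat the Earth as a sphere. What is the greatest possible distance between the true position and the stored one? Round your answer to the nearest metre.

611 metres

Rounding to 2 decimal places leaves each coordinate within ±0.005° of the true value.
North–south component: 0.005° × 111320 = 556.6 m.
Longitude error → 0.005 × 111320 × cos 63.15° = 0.005 × 111320 × 0.4517 ≈ 251.392 m.
The two errors are perpendicular, so the maximum displacement is √(556.6² + 251.392²) ≈ 610.738 m.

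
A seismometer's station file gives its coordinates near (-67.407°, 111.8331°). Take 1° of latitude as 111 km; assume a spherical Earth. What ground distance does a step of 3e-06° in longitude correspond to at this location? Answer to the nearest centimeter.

3e-06° of longitude at 67.407° is 3e-06 × 111000 × cos 67.407° ≈ 3e-06 × 42644.3 = 0.127933 m.
That is 0.127933 m = 12.793 cm.

13 centimeters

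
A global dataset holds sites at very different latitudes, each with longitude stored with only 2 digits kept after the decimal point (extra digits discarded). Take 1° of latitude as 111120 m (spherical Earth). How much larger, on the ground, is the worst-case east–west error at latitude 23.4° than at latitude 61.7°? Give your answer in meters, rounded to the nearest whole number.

493 meters

Truncating at 2 decimal places can drop up to a full unit in the last place, so the longitude may be off by as much as 0.01°.
At 23.4°: 0.01° × 111120 × cos 23.4° = 0.01 × 111120 × 0.9178 ≈ 1019.8 m.
Error at 61.7° = 0.01° × 111120 × cos 61.7° ≈ 1111.2 × 0.4741 = 526.81 m.
Difference: 1019.8 − 526.81 = 493 m.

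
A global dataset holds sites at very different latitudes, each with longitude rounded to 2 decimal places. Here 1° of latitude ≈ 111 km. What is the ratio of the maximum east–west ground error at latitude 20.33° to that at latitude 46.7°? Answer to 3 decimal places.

1.367

Rounding to 2 decimal places leaves the longitude within ±0.005° of the true value.
At 20.33°: 0.005° × 111000 × cos 20.33° = 0.005 × 111000 × 0.9377 ≈ 520.43 m.
At 46.7°: 0.005° × 111000 × cos 46.7° = 0.005 × 111000 × 0.6858 ≈ 380.63 m.
Ratio: 520.43 / 380.63 = cos 20.33° / cos 46.7° ≈ 1.3673.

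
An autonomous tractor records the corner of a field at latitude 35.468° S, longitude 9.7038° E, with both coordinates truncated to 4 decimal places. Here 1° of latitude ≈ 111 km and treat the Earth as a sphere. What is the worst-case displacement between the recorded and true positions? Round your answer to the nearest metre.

Truncating at 4 decimal places can drop up to a full unit in the last place, so each coordinate may be off by as much as 0.0001°.
North–south component: 0.0001° × 111000 = 11.1 m.
Longitude error → 0.0001 × 111000 × cos 35.468° = 0.0001 × 111000 × 0.8144 ≈ 9.04028 m.
The two errors are perpendicular, so the maximum displacement is √(11.1² + 9.04028²) ≈ 14.3156 m.

14 metres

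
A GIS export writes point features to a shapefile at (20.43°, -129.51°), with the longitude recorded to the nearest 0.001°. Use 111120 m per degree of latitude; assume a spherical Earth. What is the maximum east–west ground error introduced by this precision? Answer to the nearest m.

Rounding to 3 decimal places leaves the longitude within ±0.0005° of the true value.
At latitude 20.43° a degree of longitude spans 111120 m × cos 20.43° = 111120 × 0.9371 ≈ 104130 m.
East–west error: 0.0005° × 104130 m/° ≈ 52.0652 m.

52 m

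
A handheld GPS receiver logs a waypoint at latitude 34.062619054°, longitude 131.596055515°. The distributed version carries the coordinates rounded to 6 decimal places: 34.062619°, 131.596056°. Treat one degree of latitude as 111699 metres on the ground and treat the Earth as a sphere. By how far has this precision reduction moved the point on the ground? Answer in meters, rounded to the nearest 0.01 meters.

Δlat = 34.062619054 − 34.062619 = +0.000000054°; Δlon = 131.596055515 − 131.596056 = -0.000000485°.
North–south shift: 0.000000054 × 111699 = 0.00603175 m.
E–W at 34.0626°: -0.000000485° × 111699 × cos 34.0626° = -0.000000485 × 111699 × 0.8284 ≈ -0.0448792 m.
Combined displacement = (0.00603175² + 0.0448792²)^½ ≈ 0.0452827 m.

0.05 meters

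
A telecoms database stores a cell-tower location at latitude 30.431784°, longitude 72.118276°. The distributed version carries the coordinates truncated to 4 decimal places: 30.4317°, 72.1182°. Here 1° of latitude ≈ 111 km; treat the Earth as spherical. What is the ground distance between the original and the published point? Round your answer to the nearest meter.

12 meters

Δlat = 30.431784 − 30.4317 = +0.000084°; Δlon = 72.118276 − 72.1182 = +0.000076°.
N–S: 0.000084° × 111000 m/° = 9.324 m.
East–west at this latitude: 0.000076° × 111000 × cos 30.4317° ≈ 0.000076 × 95707.9 = 7.2738 m.
Distance: √(9.324² + 7.2738²) ≈ 11.8256 m.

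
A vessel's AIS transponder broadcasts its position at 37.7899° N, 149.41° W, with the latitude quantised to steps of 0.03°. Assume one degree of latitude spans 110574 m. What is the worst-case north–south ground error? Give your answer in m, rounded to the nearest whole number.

1659 m

With a 0.03° grid the true value lies within half a step, ±0.03°/2 = ±0.015°, of the stored one.
Along the meridian that is 0.015° × 110574 m/° = 1658.61 m.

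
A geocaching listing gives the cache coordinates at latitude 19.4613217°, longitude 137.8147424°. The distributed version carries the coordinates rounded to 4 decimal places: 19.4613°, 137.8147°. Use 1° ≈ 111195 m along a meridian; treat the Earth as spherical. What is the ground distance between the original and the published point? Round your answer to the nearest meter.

Δlat = 19.4613217 − 19.4613 = +0.0000217°; Δlon = 137.8147424 − 137.8147 = +0.0000424°.
N–S: 0.0000217° × 111195 m/° = 2.41293 m.
E–W at 19.4613°: 0.0000424° × 111195 × cos 19.4613° = 0.0000424 × 111195 × 0.9429 ≈ 4.4453 m.
Distance: √(2.41293² + 4.4453²) ≈ 5.05796 m.

5 meters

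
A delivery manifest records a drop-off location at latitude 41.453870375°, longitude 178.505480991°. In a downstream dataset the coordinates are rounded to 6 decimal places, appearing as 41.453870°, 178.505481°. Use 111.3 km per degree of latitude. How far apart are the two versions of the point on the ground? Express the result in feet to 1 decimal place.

Δlat = 41.453870375 − 41.453870 = +0.000000375°; Δlon = 178.505480991 − 178.505481 = -0.000000009°.
North–south shift: 0.000000375 × 111300 = 0.0417375 m.
East–west at this latitude: -0.000000009° × 111300 × cos 41.4539° ≈ -0.000000009 × 83418.1 = -0.000750762 m.
Distance: √(0.0417375² + 0.000750762²) ≈ 0.0417443 m.
Converting: 0.0417443 m × 3.2808 ft/m ≈ 0.13696 ft.

0.1 feet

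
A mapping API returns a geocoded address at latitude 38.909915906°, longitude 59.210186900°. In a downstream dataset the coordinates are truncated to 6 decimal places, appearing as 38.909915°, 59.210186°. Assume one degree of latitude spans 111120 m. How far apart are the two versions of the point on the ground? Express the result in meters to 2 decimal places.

0.13 meters

The latitude changed by +0.000000906° and the longitude by +0.000000900°.
North–south shift: 0.000000906 × 111120 = 0.100675 m.
East–west at this latitude: 0.000000900° × 111120 × cos 38.9099° ≈ 0.000000900 × 86466.3 = 0.0778197 m.
Combined displacement = (0.100675² + 0.0778197²)^½ ≈ 0.127245 m.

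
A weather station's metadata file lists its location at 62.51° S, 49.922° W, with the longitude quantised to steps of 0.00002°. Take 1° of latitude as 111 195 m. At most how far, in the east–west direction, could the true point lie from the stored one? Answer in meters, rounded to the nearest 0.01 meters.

With a 0.00002° grid the true value lies within half a step, ±0.00002°/2 = ±1e-05°, of the stored one.
Parallels shrink by cos φ, so at 62.51° a degree of longitude is 111195 × 0.4616 ≈ 51326.9 m.
East–west error: 1e-05° × 51326.9 m/° ≈ 0.513269 m.

0.51 meters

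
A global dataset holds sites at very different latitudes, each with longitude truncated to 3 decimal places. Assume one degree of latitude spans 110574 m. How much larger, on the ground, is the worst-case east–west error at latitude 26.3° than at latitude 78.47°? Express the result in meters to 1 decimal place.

Truncating at 3 decimal places can drop up to a full unit in the last place, so the longitude may be off by as much as 0.001°.
Error at 26.3° = 0.001° × 110574 × cos 26.3° ≈ 110.57 × 0.8965 = 99.128 m.
Error at 78.47° = 0.001° × 110574 × cos 78.47° ≈ 110.57 × 0.1999 = 22.102 m.
Difference: 99.128 − 22.102 = 77.026 m.

77.0 meters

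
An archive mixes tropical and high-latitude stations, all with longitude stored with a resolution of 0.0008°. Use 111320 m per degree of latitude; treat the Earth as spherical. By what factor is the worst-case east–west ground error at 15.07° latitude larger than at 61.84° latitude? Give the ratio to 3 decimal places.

2.046

With a 0.0008° grid the true value lies within half a step, ±0.0008°/2 = ±0.0004°, of the stored one.
Error at 15.07° = 0.0004° × 111320 × cos 15.07° ≈ 44.528 × 0.9656 = 42.997 m.
Error at 61.84° = 0.0004° × 111320 × cos 61.84° ≈ 44.528 × 0.4719 = 21.014 m.
Ratio: 42.997 / 21.014 = cos 15.07° / cos 61.84° ≈ 2.0461.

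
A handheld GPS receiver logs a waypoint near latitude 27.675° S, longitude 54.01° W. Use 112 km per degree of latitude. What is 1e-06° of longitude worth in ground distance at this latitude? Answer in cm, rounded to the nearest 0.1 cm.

9.9 cm

One degree of longitude here spans 112000 × cos 27.675° = 112000 × 0.8856 ≈ 99186.8 m; 1e-06° of that is 0.0991868 m.
That is 0.0991868 m = 9.9187 cm.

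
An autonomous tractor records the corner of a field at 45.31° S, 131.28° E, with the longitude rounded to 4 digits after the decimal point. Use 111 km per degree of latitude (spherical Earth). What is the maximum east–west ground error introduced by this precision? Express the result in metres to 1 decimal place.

Rounding to 4 decimal places leaves the longitude within ±5e-05° of the true value.
One degree of longitude at 45.31° is 111000 × cos 45.31° ≈ 111000 × 0.7033 = 78063 m.
So at most 5e-05° × 78063 ≈ 3.90315 m east–west.

3.9 metres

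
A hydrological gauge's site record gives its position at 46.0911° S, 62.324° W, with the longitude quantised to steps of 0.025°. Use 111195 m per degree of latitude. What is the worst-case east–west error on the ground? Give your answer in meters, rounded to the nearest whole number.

964 meters

With a 0.025° grid the true value lies within half a step, ±0.025°/2 = ±0.0125°, of the stored one.
At latitude 46.0911° a degree of longitude spans 111195 m × cos 46.0911° = 111195 × 0.6935 ≈ 77115.3 m.
Maximum E–W displacement: 0.0125 × 77115.3 = 963.941 m.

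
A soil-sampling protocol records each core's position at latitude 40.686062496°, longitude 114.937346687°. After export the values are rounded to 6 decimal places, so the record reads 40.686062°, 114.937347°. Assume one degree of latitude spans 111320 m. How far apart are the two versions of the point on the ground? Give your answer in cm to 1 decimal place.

The latitude changed by +0.000000496° and the longitude by -0.000000313°.
N–S: 0.000000496° × 111320 m/° = 0.0552147 m.
East–west at this latitude: -0.000000313° × 111320 × cos 40.6861° ≈ -0.000000313 × 84413.2 = -0.0264213 m.
Combined displacement = (0.0552147² + 0.0264213²)^½ ≈ 0.0612107 m.
That is 0.0612107 m = 6.1211 cm.

6.1 cm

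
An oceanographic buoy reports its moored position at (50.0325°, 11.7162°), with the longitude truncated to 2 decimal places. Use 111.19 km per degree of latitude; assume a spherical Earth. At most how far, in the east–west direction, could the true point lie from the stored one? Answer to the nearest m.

714 m

Truncating at 2 decimal places can drop up to a full unit in the last place, so the longitude may be off by as much as 0.01°.
One degree of longitude at 50.0325° is 111190 × cos 50.0325° ≈ 111190 × 0.6424 = 71423.2 m.
East–west error: 0.01° × 71423.2 m/° ≈ 714.232 m.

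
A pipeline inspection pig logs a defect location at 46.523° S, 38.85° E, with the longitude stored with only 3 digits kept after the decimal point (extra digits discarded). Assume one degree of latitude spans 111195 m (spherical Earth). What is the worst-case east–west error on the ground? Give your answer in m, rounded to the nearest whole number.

77 m

Truncating at 3 decimal places can drop up to a full unit in the last place, so the longitude may be off by as much as 0.001°.
At latitude 46.523° a degree of longitude spans 111195 m × cos 46.523° = 111195 × 0.6881 ≈ 76509.2 m.
East–west error: 0.001° × 76509.2 m/° ≈ 76.5092 m.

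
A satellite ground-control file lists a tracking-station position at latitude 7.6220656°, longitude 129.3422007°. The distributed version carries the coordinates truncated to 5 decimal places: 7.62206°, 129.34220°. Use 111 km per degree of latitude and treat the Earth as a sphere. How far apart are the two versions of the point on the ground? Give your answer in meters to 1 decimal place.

0.6 meters

Δlat = 7.6220656 − 7.62206 = +0.0000056°; Δlon = 129.3422007 − 129.34220 = +0.0000007°.
North–south shift: 0.0000056 × 111000 = 0.6216 m.
E–W at 7.62206°: 0.0000007° × 111000 × cos 7.62206° = 0.0000007 × 111000 × 0.9912 ≈ 0.0770135 m.
Hypotenuse of the two orthogonal shifts: √(0.6216² + 0.0770135²) = 0.626353 m.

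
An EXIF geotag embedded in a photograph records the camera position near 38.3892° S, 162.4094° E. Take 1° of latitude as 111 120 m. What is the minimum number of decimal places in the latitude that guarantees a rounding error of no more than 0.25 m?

One degree of latitude covers 111120 m.
N decimal places → at most half a unit in the last place, 0.5 × 10⁻ᴺ° = 111120/2 × 10⁻ᴺ m.
Need 0.5 × 111120 × 10⁻ᴺ ≤ 0.25 → 10⁻ᴺ ≤ 4.500e-06, so N ≥ 5.35.
N = 5 would give 0.556 m (too coarse); N = 6 gives 0.0556 m ≤ 0.25 m.

6 decimal places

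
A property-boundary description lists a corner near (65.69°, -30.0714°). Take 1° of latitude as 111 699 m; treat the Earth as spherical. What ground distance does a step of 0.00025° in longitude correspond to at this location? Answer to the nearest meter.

11 meters

At 65.69° a degree of longitude is 111699 × cos 65.69° ≈ 45983.5 m, so 0.00025° corresponds to 11.4959 m.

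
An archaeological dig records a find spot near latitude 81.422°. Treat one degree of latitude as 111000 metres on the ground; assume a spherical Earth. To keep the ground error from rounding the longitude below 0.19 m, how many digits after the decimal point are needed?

At 81.422° one degree of longitude covers 111000 × cos 81.422° ≈ 111000 × 0.1492 ≈ 16556.3 m.
Rounding to N decimal places gives at most 0.5 × 10⁻ᴺ degrees of error, i.e. 0.5 × 10⁻ᴺ × 16556.3 m.
Need 0.5 × 16556.3 × 10⁻ᴺ ≤ 0.19 → 10⁻ᴺ ≤ 2.295e-05, so N ≥ 4.64.
At 4 places the error can reach 0.828 m, but 5 places keeps it to 0.0828 m.

5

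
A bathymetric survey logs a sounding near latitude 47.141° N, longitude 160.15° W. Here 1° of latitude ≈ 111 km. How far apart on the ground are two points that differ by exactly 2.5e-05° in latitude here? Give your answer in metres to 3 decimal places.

2.5e-05° × 111000 m/° = 2.775 m.

2.775 metres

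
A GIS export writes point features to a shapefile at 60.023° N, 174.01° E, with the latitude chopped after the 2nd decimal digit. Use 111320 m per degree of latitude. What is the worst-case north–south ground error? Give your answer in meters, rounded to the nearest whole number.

1113 meters

Truncating at 2 decimal places can drop up to a full unit in the last place, so the latitude may be off by as much as 0.01°.
So the N–S error is at most 0.01 × 111320 = 1113.2 m.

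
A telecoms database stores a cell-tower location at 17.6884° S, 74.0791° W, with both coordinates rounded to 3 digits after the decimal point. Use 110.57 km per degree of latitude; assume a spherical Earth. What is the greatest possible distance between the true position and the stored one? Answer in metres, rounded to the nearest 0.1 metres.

76.4 metres

Rounding to 3 decimal places leaves each coordinate within ±0.0005° of the true value.
Latitude error → 0.0005 × 110570 = 55.285 m along the meridian.
East–west component at 17.6884°: 0.0005° × 110570 × cos 17.6884° ≈ 0.0005 × 105343 ≈ 52.6713 m.
Worst case both components are at the extreme and orthogonal: √(55.285² + 52.6713²) ≈ 76.359 m.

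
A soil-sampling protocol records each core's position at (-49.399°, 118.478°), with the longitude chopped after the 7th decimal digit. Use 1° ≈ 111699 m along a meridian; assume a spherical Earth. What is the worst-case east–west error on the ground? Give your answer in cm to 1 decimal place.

Truncating at 7 decimal places can drop up to a full unit in the last place, so the longitude may be off by as much as 1e-07°.
At latitude 49.399° a degree of longitude spans 111699 m × cos 49.399° = 111699 × 0.6508 ≈ 72692.3 m.
So at most 1e-07° × 72692.3 ≈ 0.00726923 m east–west.
That is 0.00726923 m = 0.72692 cm.

0.7 cm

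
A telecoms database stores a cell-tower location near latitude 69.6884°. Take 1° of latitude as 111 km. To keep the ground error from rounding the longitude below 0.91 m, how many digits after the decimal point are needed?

5 decimal places

At 69.6884° one degree of longitude covers 111000 × cos 69.6884° ≈ 111000 × 0.3471 ≈ 38530.9 m.
N decimal places → at most half a unit in the last place, 0.5 × 10⁻ᴺ° = 38530.9/2 × 10⁻ᴺ m.
Setting 19265.5 × 10⁻ᴺ ≤ 0.91 gives 10ᴺ ≥ 2.117e+04, i.e. N ≥ 4.33.
At 4 places the error can reach 1.93 m, but 5 places keeps it to 0.193 m.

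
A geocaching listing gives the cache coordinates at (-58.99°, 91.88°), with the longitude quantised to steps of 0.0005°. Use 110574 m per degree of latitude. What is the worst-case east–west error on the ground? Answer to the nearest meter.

14 meters

With a 0.0005° grid the true value lies within half a step, ±0.0005°/2 = ±0.00025°, of the stored one.
At latitude 58.99° a degree of longitude spans 110574 m × cos 58.99° = 110574 × 0.5152 ≈ 56966.4 m.
So at most 0.00025° × 56966.4 ≈ 14.2416 m east–west.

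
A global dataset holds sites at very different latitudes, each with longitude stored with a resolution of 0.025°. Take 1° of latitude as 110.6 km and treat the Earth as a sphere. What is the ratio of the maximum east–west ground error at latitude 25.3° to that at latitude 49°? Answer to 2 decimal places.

1.38

With a 0.025° grid the true value lies within half a step, ±0.025°/2 = ±0.0125°, of the stored one.
At 25.3°: 0.0125° × 110600 × cos 25.3° = 0.0125 × 110600 × 0.9041 ≈ 1249.9 m.
At 49°: 0.0125° × 110600 × cos 49° = 0.0125 × 110600 × 0.6561 ≈ 907 m.
The ratio reduces to cos 25.3° / cos 49° = 0.9041/0.6561 ≈ 1.3781.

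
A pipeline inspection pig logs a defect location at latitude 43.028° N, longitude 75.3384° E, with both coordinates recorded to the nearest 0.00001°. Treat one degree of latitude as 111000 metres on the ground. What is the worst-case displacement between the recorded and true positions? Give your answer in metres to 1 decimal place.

0.7 metres

Rounding to 5 decimal places leaves each coordinate within ±5e-06° of the true value.
North–south component: 5e-06° × 111000 = 0.555 m.
Longitude error → 5e-06 × 111000 × cos 43.028° = 5e-06 × 111000 × 0.7310 ≈ 0.405716 m.
The two errors are perpendicular, so the maximum displacement is √(0.555² + 0.405716²) ≈ 0.687481 m.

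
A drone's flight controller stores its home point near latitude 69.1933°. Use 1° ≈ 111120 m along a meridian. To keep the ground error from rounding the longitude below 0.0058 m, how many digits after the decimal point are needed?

At 69.1933° one degree of longitude covers 111120 × cos 69.1933° ≈ 111120 × 0.3552 ≈ 39471.6 m.
Rounding to N decimal places gives at most 0.5 × 10⁻ᴺ degrees of error, i.e. 0.5 × 10⁻ᴺ × 39471.6 m.
Need 0.5 × 39471.6 × 10⁻ᴺ ≤ 0.0058 → 10⁻ᴺ ≤ 2.939e-07, so N ≥ 6.53.
At 6 places the error can reach 0.0197 m, but 7 places keeps it to 0.00197 m.

7 decimal places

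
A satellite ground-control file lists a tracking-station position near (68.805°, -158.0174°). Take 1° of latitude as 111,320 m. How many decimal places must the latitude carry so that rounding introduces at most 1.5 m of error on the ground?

5

One degree of latitude covers 111320 m.
With N decimal places the half-ulp bound is 0.5·10⁻ᴺ°, or 0.5·10⁻ᴺ × 111320 m on the ground.
Need 0.5 × 111320 × 10⁻ᴺ ≤ 1.5 → 10⁻ᴺ ≤ 2.695e-05, so N ≥ 4.57.
N = 4 would give 5.57 m (too coarse); N = 5 gives 0.557 m ≤ 1.5 m.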